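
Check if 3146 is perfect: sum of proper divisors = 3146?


Proper divisors of 3146: 1, 2, 11, 13, 22, 26, 121, 143, 242, 286, 1573
Sum = 1 + 2 + 11 + 13 + 22 + 26 + 121 + 143 + 242 + 286 + 1573 = 2440

No, 3146 is not perfect (2440 ≠ 3146)


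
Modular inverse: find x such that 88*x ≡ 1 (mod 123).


Use the extended Euclidean algorithm on (123, 88); each row r = 123*s + 88*t:
r=123, s=1, t=0
r=88, s=0, t=1
q=1: r=35, s=1, t=-1   [123*(1) + 88*(-1) = 35]
q=2: r=18, s=-2, t=3   [123*(-2) + 88*(3) = 18]
q=1: r=17, s=3, t=-4   [123*(3) + 88*(-4) = 17]
q=1: r=1, s=-5, t=7   [123*(-5) + 88*(7) = 1]
q=17: r=0, s=88, t=-123   [123*(88) + 88*(-123) = 0]
GCD = 1 with t = 7, so 88*(7) ≡ 1 (mod 123)
Inverse = 7 mod 123 = 7
Check: 88 * 7 = 616 ≡ 1 (mod 123)

88^(-1) ≡ 7 (mod 123)


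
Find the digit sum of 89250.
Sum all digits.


8 + 9 + 2 + 5 + 0 = 24


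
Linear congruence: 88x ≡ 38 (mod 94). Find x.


GCD(88, 94) = 2 divides 38
Divide: 44x ≡ 19 (mod 47)
x ≡ 25 (mod 47)


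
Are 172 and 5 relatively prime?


Euclidean algorithm:
172 = 34 * 5 + 2
5 = 2 * 2 + 1
2 = 2 * 1 + 0
GCD(172, 5) = 1

Yes, coprime (GCD = 1)


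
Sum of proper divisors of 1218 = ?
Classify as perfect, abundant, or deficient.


Proper divisors: 1, 2, 3, 6, 7, 14, 21, 29, 42, 58, 87, 174, 203, 406, 609
Sum = 1 + 2 + 3 + 6 + 7 + 14 + 21 + 29 + 42 + 58 + 87 + 174 + 203 + 406 + 609 = 1662
1662 > 1218 → abundant

s(1218) = 1662 (abundant)


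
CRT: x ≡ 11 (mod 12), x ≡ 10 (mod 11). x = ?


M = 12*11 = 132
M1 = M/12 = 11, M2 = M/11 = 12
M1^(-1) mod 12 = 11, M2^(-1) mod 11 = 1
x = 11*11*11 + 10*12*1 = 1451
1451 mod 132 = 131
Check: 131 mod 12 = 11 ✓, 131 mod 11 = 10 ✓

x ≡ 131 (mod 132)


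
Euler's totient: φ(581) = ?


581 = 7 × 83
Prime factors: 7, 83
φ(581) = 581 × (1-1/7) × (1-1/83)
= 581 × 6/7 × 82/83 = 492

φ(581) = 492


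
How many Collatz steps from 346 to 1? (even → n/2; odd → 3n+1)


346 → 173 → 520 → 260 → 130 → 65 → 196 → 98 → 49 → 148 → 74 → 37 → 112 → 56 → 28 → 14 → 7 → 22 → 11 → 34 → 17 → 52 → 26 → 13 → 40 → 20 → 10 → 5 → 16 → 8 → 4 → 2 → 1
Total steps = 32

32 steps


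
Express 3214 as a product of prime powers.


3214 / 2 = 1607
1607 / 1607 = 1
3214 = 2 × 1607


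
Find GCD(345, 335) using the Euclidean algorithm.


345 = 1 * 335 + 10
335 = 33 * 10 + 5
10 = 2 * 5 + 0
GCD = 5


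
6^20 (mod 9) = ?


6^1 mod 9 = 6
6^2 mod 9 = 0
6^3 mod 9 = 0
6^4 mod 9 = 0
6^5 mod 9 = 0
6^6 mod 9 = 0
6^7 mod 9 = 0
6^8 mod 9 = 0
6^9 mod 9 = 0
6^10 mod 9 = 0
6^11 mod 9 = 0
6^12 mod 9 = 0
6^13 mod 9 = 0
6^14 mod 9 = 0
6^15 mod 9 = 0
6^16 mod 9 = 0
6^17 mod 9 = 0
6^18 mod 9 = 0
6^19 mod 9 = 0
6^20 mod 9 = 0


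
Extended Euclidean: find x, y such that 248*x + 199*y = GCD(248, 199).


Tabular extended Euclidean (each row: r = 248*s + 199*t):
r=248, s=1, t=0
r=199, s=0, t=1
q=1: r=49, s=1, t=-1   [248*(1) + 199*(-1) = 49]
q=4: r=3, s=-4, t=5   [248*(-4) + 199*(5) = 3]
q=16: r=1, s=65, t=-81   [248*(65) + 199*(-81) = 1]
q=3: r=0, s=-199, t=248   [248*(-199) + 199*(248) = 0]
GCD = 1; from the row with r=1: x=65, y=-81
Check: 248*(65) + 199*(-81) = 16120 - 16119 = 1

GCD = 1, x = 65, y = -81


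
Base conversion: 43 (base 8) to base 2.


43 (base 8) = 35 (decimal)
35 (decimal) = 100011 (base 2)


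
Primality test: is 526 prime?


526 / 2 = 263 (exact division)
526 is NOT prime.

No, 526 is not prime


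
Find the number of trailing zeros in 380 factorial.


floor(380/5) = 76
floor(380/25) = 15
floor(380/125) = 3
Total = 94

94 trailing zeros


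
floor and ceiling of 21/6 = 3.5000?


21/6 = 3.5000
floor = 3
ceil = 4

floor = 3, ceil = 4


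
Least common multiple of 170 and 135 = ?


GCD(170, 135) = 5
LCM = 170*135/5 = 22950/5 = 4590

LCM = 4590


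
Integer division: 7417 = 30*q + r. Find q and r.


7417 = 30 * 247 + 7
Check: 7410 + 7 = 7417

q = 247, r = 7


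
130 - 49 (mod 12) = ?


130 - 49 = 81
81 mod 12 = 9


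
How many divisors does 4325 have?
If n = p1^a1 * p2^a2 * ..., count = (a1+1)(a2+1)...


4325 = 5^2 × 173^1
d(4325) = (2+1) × (1+1) = 6

6 divisors


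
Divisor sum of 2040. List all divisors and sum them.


Divisors of 2040: 1, 2, 3, 4, 5, 6, 8, 10, 12, 15, 17, 20, 24, 30, 34, 40, 51, 60, 68, 85, 102, 120, 136, 170, 204, 255, 340, 408, 510, 680, 1020, 2040
Sum = 1 + 2 + 3 + 4 + 5 + 6 + 8 + 10 + 12 + 15 + 17 + 20 + 24 + 30 + 34 + 40 + 51 + 60 + 68 + 85 + 102 + 120 + 136 + 170 + 204 + 255 + 340 + 408 + 510 + 680 + 1020 + 2040 = 6480

σ(2040) = 6480


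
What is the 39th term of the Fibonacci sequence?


Sequence: 1, 1, 2, 3, 5, 8, 13, 21, 34, 55, 89, 144, 233, 377, 610, 987, 1597, 2584, 4181, 6765, 10946, 17711, 28657, 46368, 75025, 121393, 196418, 317811, 514229, 832040, 1346269, 2178309, 3524578, 5702887, 9227465, 14930352, 24157817, 39088169, 63245986
F(39) = 63245986


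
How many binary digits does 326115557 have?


326115557 in base 2 = 10011011100000010000011100101
Number of digits = 29

29 digits (base 2)


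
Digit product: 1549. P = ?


1 × 5 × 4 × 9 = 180


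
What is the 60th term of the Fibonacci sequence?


Sequence: 1, 1, 2, 3, 5, 8, 13, 21, 34, 55, 89, 144, 233, 377, 610, 987, 1597, 2584, 4181, 6765, 10946, 17711, 28657, 46368, 75025, 121393, 196418, 317811, 514229, 832040, 1346269, 2178309, 3524578, 5702887, 9227465, 14930352, 24157817, 39088169, 63245986, 102334155, 165580141, 267914296, 433494437, 701408733, 1134903170, 1836311903, 2971215073, 4807526976, 7778742049, 12586269025, 20365011074, 32951280099, 53316291173, 86267571272, 139583862445, 225851433717, 365435296162, 591286729879, 956722026041, 1548008755920
F(60) = 1548008755920


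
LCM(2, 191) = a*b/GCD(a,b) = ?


GCD(2, 191) = 1
LCM = 2*191/1 = 382/1 = 382

LCM = 382


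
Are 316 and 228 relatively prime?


Euclidean algorithm:
316 = 1 * 228 + 88
228 = 2 * 88 + 52
88 = 1 * 52 + 36
52 = 1 * 36 + 16
36 = 2 * 16 + 4
16 = 4 * 4 + 0
GCD(316, 228) = 4

No, not coprime (GCD = 4)


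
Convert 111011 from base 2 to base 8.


111011 (base 2) = 59 (decimal)
59 (decimal) = 73 (base 8)


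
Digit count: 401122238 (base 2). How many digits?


401122238 in base 2 = 10111111010001010001110111110
Number of digits = 29

29 digits (base 2)


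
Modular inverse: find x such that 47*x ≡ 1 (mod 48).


Use the extended Euclidean algorithm on (48, 47); each row r = 48*s + 47*t:
r=48, s=1, t=0
r=47, s=0, t=1
q=1: r=1, s=1, t=-1   [48*(1) + 47*(-1) = 1]
q=47: r=0, s=-47, t=48   [48*(-47) + 47*(48) = 0]
GCD = 1 with t = -1, so 47*(-1) ≡ 1 (mod 48)
Inverse = -1 mod 48 = 47
Check: 47 * 47 = 2209 ≡ 1 (mod 48)

47^(-1) ≡ 47 (mod 48)


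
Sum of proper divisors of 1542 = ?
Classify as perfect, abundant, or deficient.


Proper divisors: 1, 2, 3, 6, 257, 514, 771
Sum = 1 + 2 + 3 + 6 + 257 + 514 + 771 = 1554
1554 > 1542 → abundant

s(1542) = 1554 (abundant)


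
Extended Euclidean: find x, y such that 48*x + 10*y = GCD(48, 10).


Tabular extended Euclidean (each row: r = 48*s + 10*t):
r=48, s=1, t=0
r=10, s=0, t=1
q=4: r=8, s=1, t=-4   [48*(1) + 10*(-4) = 8]
q=1: r=2, s=-1, t=5   [48*(-1) + 10*(5) = 2]
q=4: r=0, s=5, t=-24   [48*(5) + 10*(-24) = 0]
GCD = 2; from the row with r=2: x=-1, y=5
Check: 48*(-1) + 10*(5) = -48 + 50 = 2

GCD = 2, x = -1, y = 5


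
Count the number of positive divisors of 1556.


1556 = 2^2 × 389^1
d(1556) = (2+1) × (1+1) = 6

6 divisors


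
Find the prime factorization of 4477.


4477 / 11 = 407
407 / 11 = 37
37 / 37 = 1
4477 = 11^2 × 37


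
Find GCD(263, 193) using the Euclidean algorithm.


263 = 1 * 193 + 70
193 = 2 * 70 + 53
70 = 1 * 53 + 17
53 = 3 * 17 + 2
17 = 8 * 2 + 1
2 = 2 * 1 + 0
GCD = 1


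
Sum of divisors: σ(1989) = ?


Divisors of 1989: 1, 3, 9, 13, 17, 39, 51, 117, 153, 221, 663, 1989
Sum = 1 + 3 + 9 + 13 + 17 + 39 + 51 + 117 + 153 + 221 + 663 + 1989 = 3276

σ(1989) = 3276


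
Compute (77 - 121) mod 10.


77 - 121 = -44
-44 mod 10 = 6


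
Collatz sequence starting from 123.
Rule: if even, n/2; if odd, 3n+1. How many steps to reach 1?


123 → 370 → 185 → 556 → 278 → 139 → 418 → 209 → 628 → 314 → 157 → 472 → 236 → 118 → 59 → 178 → 89 → 268 → 134 → 67 → 202 → 101 → 304 → 152 → 76 → 38 → 19 → 58 → 29 → 88 → 44 → 22 → 11 → 34 → 17 → 52 → 26 → 13 → 40 → 20 → 10 → 5 → 16 → 8 → 4 → 2 → 1
Total steps = 46

46 steps


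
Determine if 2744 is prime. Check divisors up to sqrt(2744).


2744 / 2 = 1372 (exact division)
2744 is NOT prime.

No, 2744 is not prime


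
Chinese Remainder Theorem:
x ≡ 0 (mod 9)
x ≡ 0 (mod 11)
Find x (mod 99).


M = 9*11 = 99
M1 = M/9 = 11, M2 = M/11 = 9
M1^(-1) mod 9 = 5, M2^(-1) mod 11 = 5
x = 0*11*5 + 0*9*5 = 0
0 mod 99 = 0
Check: 0 mod 9 = 0 ✓, 0 mod 11 = 0 ✓

x ≡ 0 (mod 99)


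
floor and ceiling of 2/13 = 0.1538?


2/13 = 0.1538
floor = 0
ceil = 1

floor = 0, ceil = 1


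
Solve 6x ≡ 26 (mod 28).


GCD(6, 28) = 2 divides 26
Divide: 3x ≡ 13 (mod 14)
x ≡ 9 (mod 14)


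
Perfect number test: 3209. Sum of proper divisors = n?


Proper divisors of 3209: 1
Sum = 1 = 1

No, 3209 is not perfect (1 ≠ 3209)


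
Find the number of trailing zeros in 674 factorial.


floor(674/5) = 134
floor(674/25) = 26
floor(674/125) = 5
floor(674/625) = 1
Total = 166

166 trailing zeros


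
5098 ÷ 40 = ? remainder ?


5098 = 40 * 127 + 18
Check: 5080 + 18 = 5098

q = 127, r = 18


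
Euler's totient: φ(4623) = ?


4623 = 3 × 23 × 67
Prime factors: 3, 23, 67
φ(4623) = 4623 × (1-1/3) × (1-1/23) × (1-1/67)
= 4623 × 2/3 × 22/23 × 66/67 = 2904

φ(4623) = 2904


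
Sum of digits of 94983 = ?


9 + 4 + 9 + 8 + 3 = 33


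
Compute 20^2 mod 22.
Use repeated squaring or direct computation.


20^1 mod 22 = 20
20^2 mod 22 = 4


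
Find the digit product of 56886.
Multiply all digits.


5 × 6 × 8 × 8 × 6 = 11520


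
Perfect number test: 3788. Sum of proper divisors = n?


Proper divisors of 3788: 1, 2, 4, 947, 1894
Sum = 1 + 2 + 4 + 947 + 1894 = 2848

No, 3788 is not perfect (2848 ≠ 3788)


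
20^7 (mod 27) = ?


20^1 mod 27 = 20
20^2 mod 27 = 22
20^3 mod 27 = 8
20^4 mod 27 = 25
20^5 mod 27 = 14
20^6 mod 27 = 10
20^7 mod 27 = 11


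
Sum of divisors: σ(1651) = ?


Divisors of 1651: 1, 13, 127, 1651
Sum = 1 + 13 + 127 + 1651 = 1792

σ(1651) = 1792


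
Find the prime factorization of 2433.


2433 / 3 = 811
811 / 811 = 1
2433 = 3 × 811


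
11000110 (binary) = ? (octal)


11000110 (base 2) = 198 (decimal)
198 (decimal) = 306 (base 8)


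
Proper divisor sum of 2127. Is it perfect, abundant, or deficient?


Proper divisors: 1, 3, 709
Sum = 1 + 3 + 709 = 713
713 < 2127 → deficient

s(2127) = 713 (deficient)


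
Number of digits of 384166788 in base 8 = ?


384166788 in base 8 = 2671365604
Number of digits = 10

10 digits (base 8)


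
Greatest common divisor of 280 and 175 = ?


280 = 1 * 175 + 105
175 = 1 * 105 + 70
105 = 1 * 70 + 35
70 = 2 * 35 + 0
GCD = 35


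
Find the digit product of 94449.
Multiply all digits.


9 × 4 × 4 × 4 × 9 = 5184


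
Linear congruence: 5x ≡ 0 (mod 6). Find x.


GCD(5, 6) = 1, unique solution
a^(-1) mod 6 = 5
x = 5 * 0 mod 6 = 0

x ≡ 0 (mod 6)


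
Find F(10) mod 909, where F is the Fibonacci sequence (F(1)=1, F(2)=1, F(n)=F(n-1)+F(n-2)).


F(k) mod 909 for k=1..10:
1, 1, 2, 3, 5, 8, 13, 21, 34, 55
F(10) mod 909 = 55


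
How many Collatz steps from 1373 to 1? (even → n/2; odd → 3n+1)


1373 → 4120 → 2060 → 1030 → 515 → 1546 → 773 → 2320 → 1160 → 580 → 290 → 145 → 436 → 218 → 109 → 328 → 164 → 82 → 41 → 124 → 62 → 31 → 94 → 47 → 142 → 71 → 214 → 107 → 322 → 161 → 484 → 242 → 121 → 364 → 182 → 91 → 274 → 137 → 412 → 206 → 103 → 310 → 155 → 466 → 233 → 700 → 350 → 175 → 526 → 263 → 790 → 395 → 1186 → 593 → 1780 → 890 → 445 → 1336 → 668 → 334 → 167 → 502 → 251 → 754 → 377 → 1132 → 566 → 283 → 850 → 425 → 1276 → 638 → 319 → 958 → 479 → 1438 → 719 → 2158 → 1079 → 3238 → 1619 → 4858 → 2429 → 7288 → 3644 → 1822 → 911 → 2734 → 1367 → 4102 → 2051 → 6154 → 3077 → 9232 → 4616 → 2308 → 1154 → 577 → 1732 → 866 → 433 → 1300 → 650 → 325 → 976 → 488 → 244 → 122 → 61 → 184 → 92 → 46 → 23 → 70 → 35 → 106 → 53 → 160 → 80 → 40 → 20 → 10 → 5 → 16 → 8 → 4 → 2 → 1
Total steps = 127

127 steps


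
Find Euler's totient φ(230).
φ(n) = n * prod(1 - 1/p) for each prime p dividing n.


230 = 2 × 5 × 23
Prime factors: 2, 5, 23
φ(230) = 230 × (1-1/2) × (1-1/5) × (1-1/23)
= 230 × 1/2 × 4/5 × 22/23 = 88

φ(230) = 88


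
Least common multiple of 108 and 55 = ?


GCD(108, 55) = 1
LCM = 108*55/1 = 5940/1 = 5940

LCM = 5940


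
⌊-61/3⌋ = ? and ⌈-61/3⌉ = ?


-61/3 = -20.3333
floor = -21
ceil = -20

floor = -21, ceil = -20


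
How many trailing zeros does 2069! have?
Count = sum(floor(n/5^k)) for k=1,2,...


floor(2069/5) = 413
floor(2069/25) = 82
floor(2069/125) = 16
floor(2069/625) = 3
Total = 514

514 trailing zeros


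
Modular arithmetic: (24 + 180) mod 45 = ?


24 + 180 = 204
204 mod 45 = 24


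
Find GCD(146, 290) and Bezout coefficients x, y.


Tabular extended Euclidean (each row: r = 146*s + 290*t):
r=146, s=1, t=0
r=290, s=0, t=1
q=0: r=146, s=1, t=0   [146*(1) + 290*(0) = 146]
q=1: r=144, s=-1, t=1   [146*(-1) + 290*(1) = 144]
q=1: r=2, s=2, t=-1   [146*(2) + 290*(-1) = 2]
q=72: r=0, s=-145, t=73   [146*(-145) + 290*(73) = 0]
GCD = 2; from the row with r=2: x=2, y=-1
Check: 146*(2) + 290*(-1) = 292 - 290 = 2

GCD = 2, x = 2, y = -1


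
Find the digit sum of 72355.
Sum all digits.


7 + 2 + 3 + 5 + 5 = 22


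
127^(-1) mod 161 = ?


Use the extended Euclidean algorithm on (161, 127); each row r = 161*s + 127*t:
r=161, s=1, t=0
r=127, s=0, t=1
q=1: r=34, s=1, t=-1   [161*(1) + 127*(-1) = 34]
q=3: r=25, s=-3, t=4   [161*(-3) + 127*(4) = 25]
q=1: r=9, s=4, t=-5   [161*(4) + 127*(-5) = 9]
q=2: r=7, s=-11, t=14   [161*(-11) + 127*(14) = 7]
q=1: r=2, s=15, t=-19   [161*(15) + 127*(-19) = 2]
q=3: r=1, s=-56, t=71   [161*(-56) + 127*(71) = 1]
q=2: r=0, s=127, t=-161   [161*(127) + 127*(-161) = 0]
GCD = 1 with t = 71, so 127*(71) ≡ 1 (mod 161)
Inverse = 71 mod 161 = 71
Check: 127 * 71 = 9017 ≡ 1 (mod 161)

127^(-1) ≡ 71 (mod 161)


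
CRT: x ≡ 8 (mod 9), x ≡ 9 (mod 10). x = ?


M = 9*10 = 90
M1 = M/9 = 10, M2 = M/10 = 9
M1^(-1) mod 9 = 1, M2^(-1) mod 10 = 9
x = 8*10*1 + 9*9*9 = 809
809 mod 90 = 89
Check: 89 mod 9 = 8 ✓, 89 mod 10 = 9 ✓

x ≡ 89 (mod 90)


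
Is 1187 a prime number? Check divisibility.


Check divisors up to sqrt(1187) = 34.4529
No divisors found.
1187 is prime.

Yes, 1187 is prime


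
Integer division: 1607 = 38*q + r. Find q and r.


1607 = 38 * 42 + 11
Check: 1596 + 11 = 1607

q = 42, r = 11


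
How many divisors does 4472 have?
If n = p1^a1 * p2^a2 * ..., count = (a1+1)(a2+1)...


4472 = 2^3 × 13^1 × 43^1
d(4472) = (3+1) × (1+1) × (1+1) = 16

16 divisors


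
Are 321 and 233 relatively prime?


Euclidean algorithm:
321 = 1 * 233 + 88
233 = 2 * 88 + 57
88 = 1 * 57 + 31
57 = 1 * 31 + 26
31 = 1 * 26 + 5
26 = 5 * 5 + 1
5 = 5 * 1 + 0
GCD(321, 233) = 1

Yes, coprime (GCD = 1)


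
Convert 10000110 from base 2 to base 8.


10000110 (base 2) = 134 (decimal)
134 (decimal) = 206 (base 8)


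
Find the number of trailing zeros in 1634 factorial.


floor(1634/5) = 326
floor(1634/25) = 65
floor(1634/125) = 13
floor(1634/625) = 2
Total = 406

406 trailing zeros


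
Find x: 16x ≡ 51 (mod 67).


GCD(16, 67) = 1, unique solution
a^(-1) mod 67 = 21
x = 21 * 51 mod 67 = 66

x ≡ 66 (mod 67)


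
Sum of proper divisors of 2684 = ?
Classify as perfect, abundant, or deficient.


Proper divisors: 1, 2, 4, 11, 22, 44, 61, 122, 244, 671, 1342
Sum = 1 + 2 + 4 + 11 + 22 + 44 + 61 + 122 + 244 + 671 + 1342 = 2524
2524 < 2684 → deficient

s(2684) = 2524 (deficient)


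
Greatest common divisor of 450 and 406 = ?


450 = 1 * 406 + 44
406 = 9 * 44 + 10
44 = 4 * 10 + 4
10 = 2 * 4 + 2
4 = 2 * 2 + 0
GCD = 2


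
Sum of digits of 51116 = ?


5 + 1 + 1 + 1 + 6 = 14


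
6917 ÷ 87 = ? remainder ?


6917 = 87 * 79 + 44
Check: 6873 + 44 = 6917

q = 79, r = 44


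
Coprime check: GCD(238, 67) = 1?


Euclidean algorithm:
238 = 3 * 67 + 37
67 = 1 * 37 + 30
37 = 1 * 30 + 7
30 = 4 * 7 + 2
7 = 3 * 2 + 1
2 = 2 * 1 + 0
GCD(238, 67) = 1

Yes, coprime (GCD = 1)


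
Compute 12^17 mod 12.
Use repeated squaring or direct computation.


12^1 mod 12 = 0
12^2 mod 12 = 0
12^3 mod 12 = 0
12^4 mod 12 = 0
12^5 mod 12 = 0
12^6 mod 12 = 0
12^7 mod 12 = 0
12^8 mod 12 = 0
12^9 mod 12 = 0
12^10 mod 12 = 0
12^11 mod 12 = 0
12^12 mod 12 = 0
12^13 mod 12 = 0
12^14 mod 12 = 0
12^15 mod 12 = 0
12^16 mod 12 = 0
12^17 mod 12 = 0


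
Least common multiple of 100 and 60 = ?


GCD(100, 60) = 20
LCM = 100*60/20 = 6000/20 = 300

LCM = 300


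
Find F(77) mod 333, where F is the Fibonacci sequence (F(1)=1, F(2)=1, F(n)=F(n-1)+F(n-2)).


F(k) mod 333 for k=1..77:
1, 1, 2, 3, 5, 8, 13, 21, 34, 55, 89, 144, 233, 44, 277, 321, 265, 253, 185, 105, 290, 62, 19, 81, 100, 181, 281, 129, 77, 206, 283, 156, 106, 262, 35, 297, 332, 296, 295, 258, 220, 145, 32, 177, 209, 53, 262, 315, 244, 226, 137, 30, 167, 197, 31, 228, 259, 154, 80, 234, 314, 215, 196, 78, 274, 19, 293, 312, 272, 251, 190, 108, 298, 73, 38, 111, 149
F(77) mod 333 = 149


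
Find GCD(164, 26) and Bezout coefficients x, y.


Tabular extended Euclidean (each row: r = 164*s + 26*t):
r=164, s=1, t=0
r=26, s=0, t=1
q=6: r=8, s=1, t=-6   [164*(1) + 26*(-6) = 8]
q=3: r=2, s=-3, t=19   [164*(-3) + 26*(19) = 2]
q=4: r=0, s=13, t=-82   [164*(13) + 26*(-82) = 0]
GCD = 2; from the row with r=2: x=-3, y=19
Check: 164*(-3) + 26*(19) = -492 + 494 = 2

GCD = 2, x = -3, y = 19


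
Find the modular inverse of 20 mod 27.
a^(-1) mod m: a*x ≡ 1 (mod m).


Use the extended Euclidean algorithm on (27, 20); each row r = 27*s + 20*t:
r=27, s=1, t=0
r=20, s=0, t=1
q=1: r=7, s=1, t=-1   [27*(1) + 20*(-1) = 7]
q=2: r=6, s=-2, t=3   [27*(-2) + 20*(3) = 6]
q=1: r=1, s=3, t=-4   [27*(3) + 20*(-4) = 1]
q=6: r=0, s=-20, t=27   [27*(-20) + 20*(27) = 0]
GCD = 1 with t = -4, so 20*(-4) ≡ 1 (mod 27)
Inverse = -4 mod 27 = 23
Check: 20 * 23 = 460 ≡ 1 (mod 27)

20^(-1) ≡ 23 (mod 27)


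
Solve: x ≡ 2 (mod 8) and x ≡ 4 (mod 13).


M = 8*13 = 104
M1 = M/8 = 13, M2 = M/13 = 8
M1^(-1) mod 8 = 5, M2^(-1) mod 13 = 5
x = 2*13*5 + 4*8*5 = 290
290 mod 104 = 82
Check: 82 mod 8 = 2 ✓, 82 mod 13 = 4 ✓

x ≡ 82 (mod 104)


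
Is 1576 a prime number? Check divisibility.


1576 / 2 = 788 (exact division)
1576 is NOT prime.

No, 1576 is not prime


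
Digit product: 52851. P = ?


5 × 2 × 8 × 5 × 1 = 400


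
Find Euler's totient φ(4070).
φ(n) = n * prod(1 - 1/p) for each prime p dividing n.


4070 = 2 × 5 × 11 × 37
Prime factors: 2, 5, 11, 37
φ(4070) = 4070 × (1-1/2) × (1-1/5) × (1-1/11) × (1-1/37)
= 4070 × 1/2 × 4/5 × 10/11 × 36/37 = 1440

φ(4070) = 1440


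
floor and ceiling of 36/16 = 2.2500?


36/16 = 2.2500
floor = 2
ceil = 3

floor = 2, ceil = 3


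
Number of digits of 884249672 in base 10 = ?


884249672 has 9 digits in base 10
floor(log10(884249672)) + 1 = floor(8.9466) + 1 = 9

9 digits (base 10)


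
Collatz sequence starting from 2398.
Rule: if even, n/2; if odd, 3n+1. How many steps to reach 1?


2398 → 1199 → 3598 → 1799 → 5398 → 2699 → 8098 → 4049 → 12148 → 6074 → 3037 → 9112 → 4556 → 2278 → 1139 → 3418 → 1709 → 5128 → 2564 → 1282 → 641 → 1924 → 962 → 481 → 1444 → 722 → 361 → 1084 → 542 → 271 → 814 → 407 → 1222 → 611 → 1834 → 917 → 2752 → 1376 → 688 → 344 → 172 → 86 → 43 → 130 → 65 → 196 → 98 → 49 → 148 → 74 → 37 → 112 → 56 → 28 → 14 → 7 → 22 → 11 → 34 → 17 → 52 → 26 → 13 → 40 → 20 → 10 → 5 → 16 → 8 → 4 → 2 → 1
Total steps = 71

71 steps


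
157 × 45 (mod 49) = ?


157 × 45 = 7065
7065 mod 49 = 9


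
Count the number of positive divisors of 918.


918 = 2^1 × 3^3 × 17^1
d(918) = (1+1) × (3+1) × (1+1) = 16

16 divisors


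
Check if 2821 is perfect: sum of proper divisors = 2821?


Proper divisors of 2821: 1, 7, 13, 31, 91, 217, 403
Sum = 1 + 7 + 13 + 31 + 91 + 217 + 403 = 763

No, 2821 is not perfect (763 ≠ 2821)


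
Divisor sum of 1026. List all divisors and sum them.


Divisors of 1026: 1, 2, 3, 6, 9, 18, 19, 27, 38, 54, 57, 114, 171, 342, 513, 1026
Sum = 1 + 2 + 3 + 6 + 9 + 18 + 19 + 27 + 38 + 54 + 57 + 114 + 171 + 342 + 513 + 1026 = 2400

σ(1026) = 2400


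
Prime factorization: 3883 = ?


3883 / 11 = 353
353 / 353 = 1
3883 = 11 × 353


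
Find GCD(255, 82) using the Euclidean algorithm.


255 = 3 * 82 + 9
82 = 9 * 9 + 1
9 = 9 * 1 + 0
GCD = 1


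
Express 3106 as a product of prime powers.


3106 / 2 = 1553
1553 / 1553 = 1
3106 = 2 × 1553


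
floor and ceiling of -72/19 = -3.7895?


-72/19 = -3.7895
floor = -4
ceil = -3

floor = -4, ceil = -3


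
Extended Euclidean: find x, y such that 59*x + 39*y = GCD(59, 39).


Tabular extended Euclidean (each row: r = 59*s + 39*t):
r=59, s=1, t=0
r=39, s=0, t=1
q=1: r=20, s=1, t=-1   [59*(1) + 39*(-1) = 20]
q=1: r=19, s=-1, t=2   [59*(-1) + 39*(2) = 19]
q=1: r=1, s=2, t=-3   [59*(2) + 39*(-3) = 1]
q=19: r=0, s=-39, t=59   [59*(-39) + 39*(59) = 0]
GCD = 1; from the row with r=1: x=2, y=-3
Check: 59*(2) + 39*(-3) = 118 - 117 = 1

GCD = 1, x = 2, y = -3


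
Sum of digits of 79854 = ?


7 + 9 + 8 + 5 + 4 = 33


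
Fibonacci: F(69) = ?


Sequence: 1, 1, 2, 3, 5, 8, 13, 21, 34, 55, 89, 144, 233, 377, 610, 987, 1597, 2584, 4181, 6765, 10946, 17711, 28657, 46368, 75025, 121393, 196418, 317811, 514229, 832040, 1346269, 2178309, 3524578, 5702887, 9227465, 14930352, 24157817, 39088169, 63245986, 102334155, 165580141, 267914296, 433494437, 701408733, 1134903170, 1836311903, 2971215073, 4807526976, 7778742049, 12586269025, 20365011074, 32951280099, 53316291173, 86267571272, 139583862445, 225851433717, 365435296162, 591286729879, 956722026041, 1548008755920, 2504730781961, 4052739537881, 6557470319842, 10610209857723, 17167680177565, 27777890035288, 44945570212853, 72723460248141, 117669030460994
F(69) = 117669030460994


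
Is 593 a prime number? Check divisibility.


Check divisors up to sqrt(593) = 24.3516
No divisors found.
593 is prime.

Yes, 593 is prime


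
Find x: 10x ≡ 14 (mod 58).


GCD(10, 58) = 2 divides 14
Divide: 5x ≡ 7 (mod 29)
x ≡ 13 (mod 29)


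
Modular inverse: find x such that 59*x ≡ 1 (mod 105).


Use the extended Euclidean algorithm on (105, 59); each row r = 105*s + 59*t:
r=105, s=1, t=0
r=59, s=0, t=1
q=1: r=46, s=1, t=-1   [105*(1) + 59*(-1) = 46]
q=1: r=13, s=-1, t=2   [105*(-1) + 59*(2) = 13]
q=3: r=7, s=4, t=-7   [105*(4) + 59*(-7) = 7]
q=1: r=6, s=-5, t=9   [105*(-5) + 59*(9) = 6]
q=1: r=1, s=9, t=-16   [105*(9) + 59*(-16) = 1]
q=6: r=0, s=-59, t=105   [105*(-59) + 59*(105) = 0]
GCD = 1 with t = -16, so 59*(-16) ≡ 1 (mod 105)
Inverse = -16 mod 105 = 89
Check: 59 * 89 = 5251 ≡ 1 (mod 105)

59^(-1) ≡ 89 (mod 105)


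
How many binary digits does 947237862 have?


947237862 in base 2 = 111000011101011011001111100110
Number of digits = 30

30 digits (base 2)


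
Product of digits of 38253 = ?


3 × 8 × 2 × 5 × 3 = 720


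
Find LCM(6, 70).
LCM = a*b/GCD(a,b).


GCD(6, 70) = 2
LCM = 6*70/2 = 420/2 = 210

LCM = 210


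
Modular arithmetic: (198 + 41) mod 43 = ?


198 + 41 = 239
239 mod 43 = 24


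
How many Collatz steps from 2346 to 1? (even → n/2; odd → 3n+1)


2346 → 1173 → 3520 → 1760 → 880 → 440 → 220 → 110 → 55 → 166 → 83 → 250 → 125 → 376 → 188 → 94 → 47 → 142 → 71 → 214 → 107 → 322 → 161 → 484 → 242 → 121 → 364 → 182 → 91 → 274 → 137 → 412 → 206 → 103 → 310 → 155 → 466 → 233 → 700 → 350 → 175 → 526 → 263 → 790 → 395 → 1186 → 593 → 1780 → 890 → 445 → 1336 → 668 → 334 → 167 → 502 → 251 → 754 → 377 → 1132 → 566 → 283 → 850 → 425 → 1276 → 638 → 319 → 958 → 479 → 1438 → 719 → 2158 → 1079 → 3238 → 1619 → 4858 → 2429 → 7288 → 3644 → 1822 → 911 → 2734 → 1367 → 4102 → 2051 → 6154 → 3077 → 9232 → 4616 → 2308 → 1154 → 577 → 1732 → 866 → 433 → 1300 → 650 → 325 → 976 → 488 → 244 → 122 → 61 → 184 → 92 → 46 → 23 → 70 → 35 → 106 → 53 → 160 → 80 → 40 → 20 → 10 → 5 → 16 → 8 → 4 → 2 → 1
Total steps = 120

120 steps


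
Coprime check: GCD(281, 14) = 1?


Euclidean algorithm:
281 = 20 * 14 + 1
14 = 14 * 1 + 0
GCD(281, 14) = 1

Yes, coprime (GCD = 1)


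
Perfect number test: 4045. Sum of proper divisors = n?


Proper divisors of 4045: 1, 5, 809
Sum = 1 + 5 + 809 = 815

No, 4045 is not perfect (815 ≠ 4045)


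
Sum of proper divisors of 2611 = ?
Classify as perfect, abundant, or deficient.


Proper divisors: 1, 7, 373
Sum = 1 + 7 + 373 = 381
381 < 2611 → deficient

s(2611) = 381 (deficient)


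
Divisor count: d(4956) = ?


4956 = 2^2 × 3^1 × 7^1 × 59^1
d(4956) = (2+1) × (1+1) × (1+1) × (1+1) = 24

24 divisors


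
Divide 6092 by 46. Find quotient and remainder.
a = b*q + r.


6092 = 46 * 132 + 20
Check: 6072 + 20 = 6092

q = 132, r = 20


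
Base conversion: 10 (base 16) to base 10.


10 (base 16) = 16 (decimal)
16 (decimal) = 16 (base 10)


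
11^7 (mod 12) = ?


11^1 mod 12 = 11
11^2 mod 12 = 1
11^3 mod 12 = 11
11^4 mod 12 = 1
11^5 mod 12 = 11
11^6 mod 12 = 1
11^7 mod 12 = 11


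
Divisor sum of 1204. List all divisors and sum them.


Divisors of 1204: 1, 2, 4, 7, 14, 28, 43, 86, 172, 301, 602, 1204
Sum = 1 + 2 + 4 + 7 + 14 + 28 + 43 + 86 + 172 + 301 + 602 + 1204 = 2464

σ(1204) = 2464


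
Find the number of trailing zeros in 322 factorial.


floor(322/5) = 64
floor(322/25) = 12
floor(322/125) = 2
Total = 78

78 trailing zeros


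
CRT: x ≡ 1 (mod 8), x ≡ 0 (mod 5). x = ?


M = 8*5 = 40
M1 = M/8 = 5, M2 = M/5 = 8
M1^(-1) mod 8 = 5, M2^(-1) mod 5 = 2
x = 1*5*5 + 0*8*2 = 25
25 mod 40 = 25
Check: 25 mod 8 = 1 ✓, 25 mod 5 = 0 ✓

x ≡ 25 (mod 40)


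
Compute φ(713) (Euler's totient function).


713 = 23 × 31
Prime factors: 23, 31
φ(713) = 713 × (1-1/23) × (1-1/31)
= 713 × 22/23 × 30/31 = 660

φ(713) = 660


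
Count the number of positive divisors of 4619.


4619 = 31^1 × 149^1
d(4619) = (1+1) × (1+1) = 4

4 divisors


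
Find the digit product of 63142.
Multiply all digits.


6 × 3 × 1 × 4 × 2 = 144


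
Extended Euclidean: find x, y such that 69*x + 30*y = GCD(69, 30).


Tabular extended Euclidean (each row: r = 69*s + 30*t):
r=69, s=1, t=0
r=30, s=0, t=1
q=2: r=9, s=1, t=-2   [69*(1) + 30*(-2) = 9]
q=3: r=3, s=-3, t=7   [69*(-3) + 30*(7) = 3]
q=3: r=0, s=10, t=-23   [69*(10) + 30*(-23) = 0]
GCD = 3; from the row with r=3: x=-3, y=7
Check: 69*(-3) + 30*(7) = -207 + 210 = 3

GCD = 3, x = -3, y = 7


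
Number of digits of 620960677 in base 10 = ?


620960677 has 9 digits in base 10
floor(log10(620960677)) + 1 = floor(8.7931) + 1 = 9

9 digits (base 10)


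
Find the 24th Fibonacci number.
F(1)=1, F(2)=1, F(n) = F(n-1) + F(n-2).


Sequence: 1, 1, 2, 3, 5, 8, 13, 21, 34, 55, 89, 144, 233, 377, 610, 987, 1597, 2584, 4181, 6765, 10946, 17711, 28657, 46368
F(24) = 46368


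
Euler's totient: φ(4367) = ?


4367 = 11 × 397
Prime factors: 11, 397
φ(4367) = 4367 × (1-1/11) × (1-1/397)
= 4367 × 10/11 × 396/397 = 3960

φ(4367) = 3960


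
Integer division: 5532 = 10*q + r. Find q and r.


5532 = 10 * 553 + 2
Check: 5530 + 2 = 5532

q = 553, r = 2


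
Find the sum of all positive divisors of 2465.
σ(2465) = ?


Divisors of 2465: 1, 5, 17, 29, 85, 145, 493, 2465
Sum = 1 + 5 + 17 + 29 + 85 + 145 + 493 + 2465 = 3240

σ(2465) = 3240


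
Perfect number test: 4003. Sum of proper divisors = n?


Proper divisors of 4003: 1
Sum = 1 = 1

No, 4003 is not perfect (1 ≠ 4003)


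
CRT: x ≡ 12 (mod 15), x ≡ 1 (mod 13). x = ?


M = 15*13 = 195
M1 = M/15 = 13, M2 = M/13 = 15
M1^(-1) mod 15 = 7, M2^(-1) mod 13 = 7
x = 12*13*7 + 1*15*7 = 1197
1197 mod 195 = 27
Check: 27 mod 15 = 12 ✓, 27 mod 13 = 1 ✓

x ≡ 27 (mod 195)


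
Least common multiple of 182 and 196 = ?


GCD(182, 196) = 14
LCM = 182*196/14 = 35672/14 = 2548

LCM = 2548


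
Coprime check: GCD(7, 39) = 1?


Euclidean algorithm:
39 = 5 * 7 + 4
7 = 1 * 4 + 3
4 = 1 * 3 + 1
3 = 3 * 1 + 0
GCD(7, 39) = 1

Yes, coprime (GCD = 1)


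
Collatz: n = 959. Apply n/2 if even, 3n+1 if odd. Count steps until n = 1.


959 → 2878 → 1439 → 4318 → 2159 → 6478 → 3239 → 9718 → 4859 → 14578 → 7289 → 21868 → 10934 → 5467 → 16402 → 8201 → 24604 → 12302 → 6151 → 18454 → 9227 → 27682 → 13841 → 41524 → 20762 → 10381 → 31144 → 15572 → 7786 → 3893 → 11680 → 5840 → 2920 → 1460 → 730 → 365 → 1096 → 548 → 274 → 137 → 412 → 206 → 103 → 310 → 155 → 466 → 233 → 700 → 350 → 175 → 526 → 263 → 790 → 395 → 1186 → 593 → 1780 → 890 → 445 → 1336 → 668 → 334 → 167 → 502 → 251 → 754 → 377 → 1132 → 566 → 283 → 850 → 425 → 1276 → 638 → 319 → 958 → 479 → 1438 → 719 → 2158 → 1079 → 3238 → 1619 → 4858 → 2429 → 7288 → 3644 → 1822 → 911 → 2734 → 1367 → 4102 → 2051 → 6154 → 3077 → 9232 → 4616 → 2308 → 1154 → 577 → 1732 → 866 → 433 → 1300 → 650 → 325 → 976 → 488 → 244 → 122 → 61 → 184 → 92 → 46 → 23 → 70 → 35 → 106 → 53 → 160 → 80 → 40 → 20 → 10 → 5 → 16 → 8 → 4 → 2 → 1
Total steps = 129

129 steps


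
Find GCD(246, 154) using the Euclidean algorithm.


246 = 1 * 154 + 92
154 = 1 * 92 + 62
92 = 1 * 62 + 30
62 = 2 * 30 + 2
30 = 15 * 2 + 0
GCD = 2


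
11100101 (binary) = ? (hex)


11100101 (base 2) = 229 (decimal)
229 (decimal) = E5 (base 16)


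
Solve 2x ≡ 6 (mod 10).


GCD(2, 10) = 2 divides 6
Divide: 1x ≡ 3 (mod 5)
x ≡ 3 (mod 5)


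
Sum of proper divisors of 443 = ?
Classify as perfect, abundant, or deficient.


Proper divisors: 1
Sum = 1 = 1
1 < 443 → deficient

s(443) = 1 (deficient)


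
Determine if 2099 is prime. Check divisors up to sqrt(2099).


Check divisors up to sqrt(2099) = 45.8148
No divisors found.
2099 is prime.

Yes, 2099 is prime


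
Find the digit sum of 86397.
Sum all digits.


8 + 6 + 3 + 9 + 7 = 33


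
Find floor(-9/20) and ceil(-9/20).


-9/20 = -0.4500
floor = -1
ceil = 0

floor = -1, ceil = 0


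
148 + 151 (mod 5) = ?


148 + 151 = 299
299 mod 5 = 4


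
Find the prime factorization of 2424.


2424 / 2 = 1212
1212 / 2 = 606
606 / 2 = 303
303 / 3 = 101
101 / 101 = 1
2424 = 2^3 × 3 × 101


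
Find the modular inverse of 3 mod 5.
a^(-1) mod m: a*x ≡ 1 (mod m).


Use the extended Euclidean algorithm on (5, 3); each row r = 5*s + 3*t:
r=5, s=1, t=0
r=3, s=0, t=1
q=1: r=2, s=1, t=-1   [5*(1) + 3*(-1) = 2]
q=1: r=1, s=-1, t=2   [5*(-1) + 3*(2) = 1]
q=2: r=0, s=3, t=-5   [5*(3) + 3*(-5) = 0]
GCD = 1 with t = 2, so 3*(2) ≡ 1 (mod 5)
Inverse = 2 mod 5 = 2
Check: 3 * 2 = 6 ≡ 1 (mod 5)

3^(-1) ≡ 2 (mod 5)


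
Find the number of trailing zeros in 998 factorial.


floor(998/5) = 199
floor(998/25) = 39
floor(998/125) = 7
floor(998/625) = 1
Total = 246

246 trailing zeros


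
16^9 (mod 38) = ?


16^1 mod 38 = 16
16^2 mod 38 = 28
16^3 mod 38 = 30
16^4 mod 38 = 24
16^5 mod 38 = 4
16^6 mod 38 = 26
16^7 mod 38 = 36
16^8 mod 38 = 6
16^9 mod 38 = 20


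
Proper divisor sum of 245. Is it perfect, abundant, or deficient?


Proper divisors: 1, 5, 7, 35, 49
Sum = 1 + 5 + 7 + 35 + 49 = 97
97 < 245 → deficient

s(245) = 97 (deficient)


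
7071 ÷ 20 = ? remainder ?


7071 = 20 * 353 + 11
Check: 7060 + 11 = 7071

q = 353, r = 11


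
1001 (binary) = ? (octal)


1001 (base 2) = 9 (decimal)
9 (decimal) = 11 (base 8)


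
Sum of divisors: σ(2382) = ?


Divisors of 2382: 1, 2, 3, 6, 397, 794, 1191, 2382
Sum = 1 + 2 + 3 + 6 + 397 + 794 + 1191 + 2382 = 4776

σ(2382) = 4776


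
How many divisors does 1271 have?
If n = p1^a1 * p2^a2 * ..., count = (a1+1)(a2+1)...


1271 = 31^1 × 41^1
d(1271) = (1+1) × (1+1) = 4

4 divisors


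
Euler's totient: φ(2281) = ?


2281 = 2281
Prime factors: 2281
φ(2281) = 2281 × (1-1/2281)
= 2281 × 2280/2281 = 2280

φ(2281) = 2280


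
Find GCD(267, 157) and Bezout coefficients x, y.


Tabular extended Euclidean (each row: r = 267*s + 157*t):
r=267, s=1, t=0
r=157, s=0, t=1
q=1: r=110, s=1, t=-1   [267*(1) + 157*(-1) = 110]
q=1: r=47, s=-1, t=2   [267*(-1) + 157*(2) = 47]
q=2: r=16, s=3, t=-5   [267*(3) + 157*(-5) = 16]
q=2: r=15, s=-7, t=12   [267*(-7) + 157*(12) = 15]
q=1: r=1, s=10, t=-17   [267*(10) + 157*(-17) = 1]
q=15: r=0, s=-157, t=267   [267*(-157) + 157*(267) = 0]
GCD = 1; from the row with r=1: x=10, y=-17
Check: 267*(10) + 157*(-17) = 2670 - 2669 = 1

GCD = 1, x = 10, y = -17


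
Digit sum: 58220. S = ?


5 + 8 + 2 + 2 + 0 = 17


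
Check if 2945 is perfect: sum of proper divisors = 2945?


Proper divisors of 2945: 1, 5, 19, 31, 95, 155, 589
Sum = 1 + 5 + 19 + 31 + 95 + 155 + 589 = 895

No, 2945 is not perfect (895 ≠ 2945)


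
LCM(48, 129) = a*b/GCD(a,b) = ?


GCD(48, 129) = 3
LCM = 48*129/3 = 6192/3 = 2064

LCM = 2064


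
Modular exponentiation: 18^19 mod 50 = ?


18^1 mod 50 = 18
18^2 mod 50 = 24
18^3 mod 50 = 32
18^4 mod 50 = 26
18^5 mod 50 = 18
18^6 mod 50 = 24
18^7 mod 50 = 32
18^8 mod 50 = 26
18^9 mod 50 = 18
18^10 mod 50 = 24
18^11 mod 50 = 32
18^12 mod 50 = 26
18^13 mod 50 = 18
18^14 mod 50 = 24
18^15 mod 50 = 32
18^16 mod 50 = 26
18^17 mod 50 = 18
18^18 mod 50 = 24
18^19 mod 50 = 32


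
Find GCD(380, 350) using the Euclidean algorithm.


380 = 1 * 350 + 30
350 = 11 * 30 + 20
30 = 1 * 20 + 10
20 = 2 * 10 + 0
GCD = 10


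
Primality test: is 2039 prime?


Check divisors up to sqrt(2039) = 45.1553
No divisors found.
2039 is prime.

Yes, 2039 is prime


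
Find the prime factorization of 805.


805 / 5 = 161
161 / 7 = 23
23 / 23 = 1
805 = 5 × 7 × 23


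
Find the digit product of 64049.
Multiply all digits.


6 × 4 × 0 × 4 × 9 = 0


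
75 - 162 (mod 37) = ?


75 - 162 = -87
-87 mod 37 = 24


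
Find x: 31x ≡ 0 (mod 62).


GCD(31, 62) = 31 divides 0
Divide: 1x ≡ 0 (mod 2)
x ≡ 0 (mod 2)


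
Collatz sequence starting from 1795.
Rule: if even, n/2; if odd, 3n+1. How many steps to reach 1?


1795 → 5386 → 2693 → 8080 → 4040 → 2020 → 1010 → 505 → 1516 → 758 → 379 → 1138 → 569 → 1708 → 854 → 427 → 1282 → 641 → 1924 → 962 → 481 → 1444 → 722 → 361 → 1084 → 542 → 271 → 814 → 407 → 1222 → 611 → 1834 → 917 → 2752 → 1376 → 688 → 344 → 172 → 86 → 43 → 130 → 65 → 196 → 98 → 49 → 148 → 74 → 37 → 112 → 56 → 28 → 14 → 7 → 22 → 11 → 34 → 17 → 52 → 26 → 13 → 40 → 20 → 10 → 5 → 16 → 8 → 4 → 2 → 1
Total steps = 68

68 steps


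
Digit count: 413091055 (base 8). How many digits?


413091055 in base 8 = 3047642357
Number of digits = 10

10 digits (base 8)


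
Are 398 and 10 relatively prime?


Euclidean algorithm:
398 = 39 * 10 + 8
10 = 1 * 8 + 2
8 = 4 * 2 + 0
GCD(398, 10) = 2

No, not coprime (GCD = 2)


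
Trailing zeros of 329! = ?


floor(329/5) = 65
floor(329/25) = 13
floor(329/125) = 2
Total = 80

80 trailing zeros


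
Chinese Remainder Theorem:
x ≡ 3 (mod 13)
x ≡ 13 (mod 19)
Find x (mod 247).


M = 13*19 = 247
M1 = M/13 = 19, M2 = M/19 = 13
M1^(-1) mod 13 = 11, M2^(-1) mod 19 = 3
x = 3*19*11 + 13*13*3 = 1134
1134 mod 247 = 146
Check: 146 mod 13 = 3 ✓, 146 mod 19 = 13 ✓

x ≡ 146 (mod 247)


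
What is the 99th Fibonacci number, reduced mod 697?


F(k) mod 697 for k=1..99:
1, 1, 2, 3, 5, 8, 13, 21, 34, 55, 89, 144, 233, 377, 610, 290, 203, 493, 696, 492, 491, 286, 80, 366, 446, 115, 561, 676, 540, 519, 362, 184, 546, 33, 579, 612, 494, 409, 206, 615, 124, 42, 166, 208, 374, 582, 259, 144, 403, 547, 253, 103, 356, 459, 118, 577, 695, 575, 573, 451, 327, 81, 408, 489, 200, 689, 192, 184, 376, 560, 239, 102, 341, 443, 87, 530, 617, 450, 370, 123, 493, 616, 412, 331, 46, 377, 423, 103, 526, 629, 458, 390, 151, 541, 692, 536, 531, 370, 204
F(99) mod 697 = 204


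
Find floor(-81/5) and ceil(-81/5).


-81/5 = -16.2000
floor = -17
ceil = -16

floor = -17, ceil = -16


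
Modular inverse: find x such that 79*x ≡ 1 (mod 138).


Use the extended Euclidean algorithm on (138, 79); each row r = 138*s + 79*t:
r=138, s=1, t=0
r=79, s=0, t=1
q=1: r=59, s=1, t=-1   [138*(1) + 79*(-1) = 59]
q=1: r=20, s=-1, t=2   [138*(-1) + 79*(2) = 20]
q=2: r=19, s=3, t=-5   [138*(3) + 79*(-5) = 19]
q=1: r=1, s=-4, t=7   [138*(-4) + 79*(7) = 1]
q=19: r=0, s=79, t=-138   [138*(79) + 79*(-138) = 0]
GCD = 1 with t = 7, so 79*(7) ≡ 1 (mod 138)
Inverse = 7 mod 138 = 7
Check: 79 * 7 = 553 ≡ 1 (mod 138)

79^(-1) ≡ 7 (mod 138)


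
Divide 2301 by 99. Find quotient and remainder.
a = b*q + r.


2301 = 99 * 23 + 24
Check: 2277 + 24 = 2301

q = 23, r = 24


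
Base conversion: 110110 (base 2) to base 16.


110110 (base 2) = 54 (decimal)
54 (decimal) = 36 (base 16)


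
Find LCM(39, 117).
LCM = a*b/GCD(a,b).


GCD(39, 117) = 39
LCM = 39*117/39 = 4563/39 = 117

LCM = 117


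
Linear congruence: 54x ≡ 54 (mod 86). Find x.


GCD(54, 86) = 2 divides 54
Divide: 27x ≡ 27 (mod 43)
x ≡ 1 (mod 43)


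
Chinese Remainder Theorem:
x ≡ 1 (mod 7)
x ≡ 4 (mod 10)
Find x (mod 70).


M = 7*10 = 70
M1 = M/7 = 10, M2 = M/10 = 7
M1^(-1) mod 7 = 5, M2^(-1) mod 10 = 3
x = 1*10*5 + 4*7*3 = 134
134 mod 70 = 64
Check: 64 mod 7 = 1 ✓, 64 mod 10 = 4 ✓

x ≡ 64 (mod 70)


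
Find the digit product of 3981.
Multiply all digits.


3 × 9 × 8 × 1 = 216


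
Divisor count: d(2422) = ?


2422 = 2^1 × 7^1 × 173^1
d(2422) = (1+1) × (1+1) × (1+1) = 8

8 divisors


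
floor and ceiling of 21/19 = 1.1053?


21/19 = 1.1053
floor = 1
ceil = 2

floor = 1, ceil = 2


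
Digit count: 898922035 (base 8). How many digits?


898922035 in base 8 = 6545073063
Number of digits = 10

10 digits (base 8)


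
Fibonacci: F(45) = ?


Sequence: 1, 1, 2, 3, 5, 8, 13, 21, 34, 55, 89, 144, 233, 377, 610, 987, 1597, 2584, 4181, 6765, 10946, 17711, 28657, 46368, 75025, 121393, 196418, 317811, 514229, 832040, 1346269, 2178309, 3524578, 5702887, 9227465, 14930352, 24157817, 39088169, 63245986, 102334155, 165580141, 267914296, 433494437, 701408733, 1134903170
F(45) = 1134903170


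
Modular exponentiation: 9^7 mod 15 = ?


9^1 mod 15 = 9
9^2 mod 15 = 6
9^3 mod 15 = 9
9^4 mod 15 = 6
9^5 mod 15 = 9
9^6 mod 15 = 6
9^7 mod 15 = 9


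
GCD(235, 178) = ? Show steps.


235 = 1 * 178 + 57
178 = 3 * 57 + 7
57 = 8 * 7 + 1
7 = 7 * 1 + 0
GCD = 1


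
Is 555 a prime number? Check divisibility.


555 / 3 = 185 (exact division)
555 is NOT prime.

No, 555 is not prime
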